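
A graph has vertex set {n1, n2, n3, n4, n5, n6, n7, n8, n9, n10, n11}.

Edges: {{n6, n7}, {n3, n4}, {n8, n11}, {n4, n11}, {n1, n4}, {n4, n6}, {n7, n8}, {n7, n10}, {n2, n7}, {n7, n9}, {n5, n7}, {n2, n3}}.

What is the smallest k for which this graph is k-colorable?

The cycle n7-n2-n3-n4-n6-n7 has odd length 5, so it cannot be 2-colored; at least 3 colors are needed.
One proper 3-coloring: n1=2, n2=3, n3=2, n4=1, n5=2, n6=2, n7=1, n8=2, n9=2, n10=2, n11=3. Each edge has distinct colors on its endpoints.

3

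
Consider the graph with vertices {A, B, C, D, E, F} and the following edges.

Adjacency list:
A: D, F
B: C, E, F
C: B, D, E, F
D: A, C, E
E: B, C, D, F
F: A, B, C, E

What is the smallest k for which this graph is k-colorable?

B, C, E, F form a clique, so at least 4 colors are needed.
One proper 4-coloring: A=red, B=yellow, C=red, D=green, E=blue, F=green. Every edge joins two different colors.

4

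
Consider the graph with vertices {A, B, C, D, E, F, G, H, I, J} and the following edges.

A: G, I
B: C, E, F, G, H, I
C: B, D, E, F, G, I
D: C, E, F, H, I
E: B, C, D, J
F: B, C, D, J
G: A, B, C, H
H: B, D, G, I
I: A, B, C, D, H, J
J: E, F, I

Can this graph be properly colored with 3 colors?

The chromatic number is 3. B, C, E are pairwise adjacent, so at least 3 colors are needed.
3 colors suffice: color 1 → {A, B, D, J}; color 2 → {E, F, G, I}; color 3 → {C, H}.
That is already a proper 3-coloring.

Yes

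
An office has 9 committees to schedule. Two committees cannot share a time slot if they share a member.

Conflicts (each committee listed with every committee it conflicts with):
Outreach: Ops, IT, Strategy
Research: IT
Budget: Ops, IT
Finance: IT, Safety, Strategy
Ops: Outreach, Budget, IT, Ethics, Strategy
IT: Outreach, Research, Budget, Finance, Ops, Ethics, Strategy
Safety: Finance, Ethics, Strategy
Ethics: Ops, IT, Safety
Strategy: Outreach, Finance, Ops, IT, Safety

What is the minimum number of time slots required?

Outreach, Ops, IT, Strategy are mutually in conflict, so at least 4 time slots are needed.
4 time slots suffice: time slot 1 → {IT, Safety}; time slot 2 → {Research, Finance, Ops}; time slot 3 → {Budget, Ethics, Strategy}; time slot 4 → {Outreach}. No two conflicting committees share a time slot.

4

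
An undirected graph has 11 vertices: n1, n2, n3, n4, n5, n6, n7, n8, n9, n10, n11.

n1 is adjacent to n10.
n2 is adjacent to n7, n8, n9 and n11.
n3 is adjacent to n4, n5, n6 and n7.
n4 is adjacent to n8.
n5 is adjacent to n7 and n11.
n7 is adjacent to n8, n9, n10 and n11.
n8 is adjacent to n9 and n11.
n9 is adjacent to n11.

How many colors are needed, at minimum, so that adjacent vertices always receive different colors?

5

n2, n7, n8, n9, n11 are mutually adjacent (a clique of size 5), so at least 5 colors are needed.
5 colors suffice: n1=red, n2=yellow, n3=blue, n4=red, n5=green, n6=red, n7=red, n8=green, n9=purple, n10=blue, n11=blue. Every edge joins two different colors.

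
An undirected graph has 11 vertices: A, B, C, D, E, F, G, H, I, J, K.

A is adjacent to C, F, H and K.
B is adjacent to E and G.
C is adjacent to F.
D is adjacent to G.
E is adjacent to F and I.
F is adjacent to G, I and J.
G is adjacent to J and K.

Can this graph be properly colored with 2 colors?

A, C, F are mutually adjacent, so at least 3 colors are needed.
So 2 colors are not enough.

No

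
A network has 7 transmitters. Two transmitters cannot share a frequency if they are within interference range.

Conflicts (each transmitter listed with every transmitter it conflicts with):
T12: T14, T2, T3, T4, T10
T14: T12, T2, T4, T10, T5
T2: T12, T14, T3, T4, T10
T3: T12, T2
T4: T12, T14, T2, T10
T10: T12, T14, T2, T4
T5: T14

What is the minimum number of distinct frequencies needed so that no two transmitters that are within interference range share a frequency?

T12, T14, T2, T4, T10 are mutually in conflict, so at least 5 frequencies are needed.
A valid assignment using 5 frequencies: T12=2, T14=3, T2=1, T3=3, T4=4, T10=5, T5=1. Each listed conflict is separated.

5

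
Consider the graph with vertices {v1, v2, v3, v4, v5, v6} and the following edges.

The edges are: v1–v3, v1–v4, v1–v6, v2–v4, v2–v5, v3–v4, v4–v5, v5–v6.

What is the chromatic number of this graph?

v2, v4, v5 form a triangle, so at least 3 colors are needed.
3 colors suffice: color 1 → {v4, v6}; color 2 → {v1, v5}; color 3 → {v2, v3}. No two adjacent vertices share a color.

3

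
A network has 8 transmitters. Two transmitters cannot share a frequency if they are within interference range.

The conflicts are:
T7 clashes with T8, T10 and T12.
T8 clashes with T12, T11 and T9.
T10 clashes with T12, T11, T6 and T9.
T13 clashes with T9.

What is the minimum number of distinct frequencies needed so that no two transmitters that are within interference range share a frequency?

T7, T10, T12 are mutually in conflict, so at least 3 frequencies are needed.
A valid assignment using 3 frequencies: T7=3, T8=1, T10=1, T12=2, T11=2, T6=2, T13=1, T9=2. Every pair that conflicts lands in different frequencies.

3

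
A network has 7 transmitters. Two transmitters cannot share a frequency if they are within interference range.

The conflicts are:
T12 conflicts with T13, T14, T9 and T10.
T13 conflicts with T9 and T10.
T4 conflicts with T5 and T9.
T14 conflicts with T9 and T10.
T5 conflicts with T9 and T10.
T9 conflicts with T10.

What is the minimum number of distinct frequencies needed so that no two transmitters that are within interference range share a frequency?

4

T12, T14, T9, T10 pairwise conflict, so at least 4 frequencies are needed.
Using 4 frequencies: T12=3, T13=4, T4=2, T14=4, T5=3, T9=1, T10=2. Each listed conflict is separated.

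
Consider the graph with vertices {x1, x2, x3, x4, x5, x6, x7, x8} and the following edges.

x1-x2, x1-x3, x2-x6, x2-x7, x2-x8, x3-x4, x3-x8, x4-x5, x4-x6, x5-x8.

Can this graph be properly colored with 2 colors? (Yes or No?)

The cycle x2-x8-x5-x4-x6-x2 has odd length 5, so it cannot be 2-colored; at least 3 colors are needed.
So 2 colors are not enough.

No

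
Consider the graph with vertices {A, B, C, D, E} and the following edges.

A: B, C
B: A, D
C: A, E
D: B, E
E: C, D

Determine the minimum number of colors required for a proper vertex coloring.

The cycle D-E-C-A-B-D has odd length 5, so it cannot be 2-colored; at least 3 colors are needed.
A valid assignment using 3 colors: A=2, B=1, C=1, D=3, E=2. Each edge has distinct colors on its endpoints.

3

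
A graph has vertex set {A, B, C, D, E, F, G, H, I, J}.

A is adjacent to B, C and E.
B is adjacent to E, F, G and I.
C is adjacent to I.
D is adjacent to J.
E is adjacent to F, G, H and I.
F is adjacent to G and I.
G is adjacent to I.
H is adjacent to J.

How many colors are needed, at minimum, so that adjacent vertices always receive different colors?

5

B, E, F, G, I form a clique, so at least 5 colors are needed.
5 colors suffice: color 1 → {C, E, J}; color 2 → {B, D, H}; color 3 → {A, I}; color 4 → {G}; color 5 → {F}. Every edge joins two different colors.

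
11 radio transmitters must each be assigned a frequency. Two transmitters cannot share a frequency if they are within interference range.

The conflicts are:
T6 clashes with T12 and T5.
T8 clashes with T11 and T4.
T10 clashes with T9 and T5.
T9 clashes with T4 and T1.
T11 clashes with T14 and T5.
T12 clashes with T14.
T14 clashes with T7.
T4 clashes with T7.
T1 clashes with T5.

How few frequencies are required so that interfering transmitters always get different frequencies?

The cycle T12-T6-T5-T11-T14-T12 has odd length 5, so it cannot be 2-colored; at least 3 frequencies are needed.
Using 3 frequencies: T6=3, T8=1, T10=2, T9=1, T11=2, T12=2, T14=1, T4=2, T7=3, T1=2, T5=1. No two conflicting transmitters share a frequency.

3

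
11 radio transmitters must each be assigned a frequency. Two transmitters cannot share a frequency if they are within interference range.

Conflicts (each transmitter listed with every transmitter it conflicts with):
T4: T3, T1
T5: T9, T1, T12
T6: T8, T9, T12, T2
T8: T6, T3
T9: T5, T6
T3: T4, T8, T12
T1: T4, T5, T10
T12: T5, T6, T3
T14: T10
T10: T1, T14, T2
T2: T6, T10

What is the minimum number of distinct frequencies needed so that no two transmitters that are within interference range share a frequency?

The cycle T1-T4-T3-T12-T5-T1 has odd length 5, so it cannot be 2-colored; at least 3 frequencies are needed.
3 frequencies suffice: T4=3, T5=1, T6=1, T8=2, T9=2, T3=1, T1=2, T12=2, T14=2, T10=1, T2=2. No two conflicting transmitters share a frequency.

3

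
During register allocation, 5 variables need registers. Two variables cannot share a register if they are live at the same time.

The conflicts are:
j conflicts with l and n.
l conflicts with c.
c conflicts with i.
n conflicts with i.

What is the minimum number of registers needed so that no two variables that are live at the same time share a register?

3

The cycle j-n-i-c-l-j has odd length 5, so it cannot be 2-colored; at least 3 registers are needed.
3 registers suffice: register 1 → {j, i}; register 2 → {c, n}; register 3 → {l}. No two conflicting variables share a register.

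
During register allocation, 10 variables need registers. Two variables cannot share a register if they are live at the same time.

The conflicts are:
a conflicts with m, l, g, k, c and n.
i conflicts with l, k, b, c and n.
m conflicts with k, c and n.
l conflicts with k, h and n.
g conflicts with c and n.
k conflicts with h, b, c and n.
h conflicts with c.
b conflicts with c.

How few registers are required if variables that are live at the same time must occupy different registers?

i, k, b, c are mutually in conflict, so at least 4 registers are needed.
4 registers suffice: a=3, i=3, m=4, l=4, g=1, k=1, h=3, b=4, c=2, n=2. Every pair that conflicts lands in different registers.

4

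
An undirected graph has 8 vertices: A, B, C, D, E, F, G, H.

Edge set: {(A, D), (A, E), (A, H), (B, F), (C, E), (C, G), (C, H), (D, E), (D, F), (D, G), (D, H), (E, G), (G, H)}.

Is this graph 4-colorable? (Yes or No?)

The chromatic number is 3. D, E, G form a triangle, so at least 3 colors are needed.
3 colors suffice: A=green, B=red, C=red, D=red, E=blue, F=blue, G=green, H=blue.
Since 4 ≥ 3, a proper 4-coloring certainly exists.

Yes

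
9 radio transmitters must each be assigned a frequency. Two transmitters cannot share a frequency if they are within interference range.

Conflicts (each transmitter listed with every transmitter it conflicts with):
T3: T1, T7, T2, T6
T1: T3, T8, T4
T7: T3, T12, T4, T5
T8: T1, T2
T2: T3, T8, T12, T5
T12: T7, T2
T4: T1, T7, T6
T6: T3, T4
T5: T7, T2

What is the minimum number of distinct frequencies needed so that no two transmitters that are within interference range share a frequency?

2

T8 and T2 conflict, so at least 2 frequencies are needed.
2 frequencies suffice: T3=2, T1=1, T7=1, T8=2, T2=1, T12=2, T4=2, T6=1, T5=2. Each listed conflict is separated.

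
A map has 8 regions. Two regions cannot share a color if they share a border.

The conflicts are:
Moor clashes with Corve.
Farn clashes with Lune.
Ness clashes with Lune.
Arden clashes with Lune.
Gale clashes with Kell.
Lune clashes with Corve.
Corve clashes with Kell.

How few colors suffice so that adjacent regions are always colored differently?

2

Farn and Lune conflict, so at least 2 colors are needed.
One proper 2-coloring: Moor=1, Farn=2, Ness=2, Arden=2, Gale=2, Lune=1, Corve=2, Kell=1. Every pair that conflicts lands in different colors.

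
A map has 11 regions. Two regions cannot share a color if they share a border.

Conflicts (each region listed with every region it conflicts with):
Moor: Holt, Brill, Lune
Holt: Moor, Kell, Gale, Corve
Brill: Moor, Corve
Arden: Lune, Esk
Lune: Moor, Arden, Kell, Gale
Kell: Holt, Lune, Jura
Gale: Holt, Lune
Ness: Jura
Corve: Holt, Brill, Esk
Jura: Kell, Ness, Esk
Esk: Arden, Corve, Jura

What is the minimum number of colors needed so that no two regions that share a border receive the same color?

3

The cycle Jura-Esk-Arden-Lune-Kell-Jura has odd length 5, so it cannot be 2-colored; at least 3 colors are needed.
3 colors suffice: color 1 → {Holt, Brill, Lune, Jura}; color 2 → {Moor, Kell, Gale, Ness, Esk}; color 3 → {Arden, Corve}. Every pair that conflicts lands in different colors.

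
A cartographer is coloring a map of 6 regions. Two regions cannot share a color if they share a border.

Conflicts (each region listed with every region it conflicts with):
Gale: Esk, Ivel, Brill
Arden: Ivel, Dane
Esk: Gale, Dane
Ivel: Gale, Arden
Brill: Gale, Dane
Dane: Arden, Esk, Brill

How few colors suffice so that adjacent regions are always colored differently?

3

The cycle Dane-Arden-Ivel-Gale-Brill-Dane has odd length 5, so it cannot be 2-colored; at least 3 colors are needed.
3 colors suffice: Gale=1, Arden=3, Esk=2, Ivel=2, Brill=2, Dane=1. No two conflicting regions share a color.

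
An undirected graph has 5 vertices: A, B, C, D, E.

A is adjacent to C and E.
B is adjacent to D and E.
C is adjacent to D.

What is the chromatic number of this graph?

The cycle B-D-C-A-E-B has odd length 5, so it cannot be 2-colored; at least 3 colors are needed.
3 colors suffice: color 1 → {C, E}; color 2 → {A, D}; color 3 → {B}. No two adjacent vertices share a color.

3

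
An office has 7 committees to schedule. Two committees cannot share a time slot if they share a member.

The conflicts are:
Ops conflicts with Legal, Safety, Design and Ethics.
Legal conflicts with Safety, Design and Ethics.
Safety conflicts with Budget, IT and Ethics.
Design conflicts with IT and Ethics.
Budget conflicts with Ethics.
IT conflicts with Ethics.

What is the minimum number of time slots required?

4

Ops, Legal, Safety, Ethics pairwise conflict, so at least 4 time slots are needed.
4 time slots suffice: Ops=4, Legal=3, Safety=2, Design=2, Budget=3, IT=3, Ethics=1. Every pair that conflicts lands in different time slots.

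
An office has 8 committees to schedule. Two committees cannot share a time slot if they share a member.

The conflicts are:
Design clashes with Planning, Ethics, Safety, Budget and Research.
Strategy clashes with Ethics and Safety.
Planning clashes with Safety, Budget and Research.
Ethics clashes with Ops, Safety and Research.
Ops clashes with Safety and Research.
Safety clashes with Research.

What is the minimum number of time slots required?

4

Design, Ethics, Safety, Research pairwise conflict, so at least 4 time slots are needed.
4 time slots suffice: time slot 1 → {Safety, Budget}; time slot 2 → {Planning, Ethics}; time slot 3 → {Design, Strategy, Ops}; time slot 4 → {Research}. No two conflicting committees share a time slot.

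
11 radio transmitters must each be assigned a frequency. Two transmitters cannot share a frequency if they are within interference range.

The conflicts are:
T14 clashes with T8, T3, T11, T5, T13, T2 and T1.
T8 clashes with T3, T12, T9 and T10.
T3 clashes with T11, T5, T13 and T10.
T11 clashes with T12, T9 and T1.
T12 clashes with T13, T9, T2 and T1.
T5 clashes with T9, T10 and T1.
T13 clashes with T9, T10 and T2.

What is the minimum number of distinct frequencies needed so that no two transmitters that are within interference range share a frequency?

T3, T5, T10 all conflict with each other, so at least 3 frequencies are needed.
3 frequencies suffice: frequency 1 → {T14, T12, T10}; frequency 2 → {T3, T9, T2, T1}; frequency 3 → {T8, T11, T5, T13}. No two conflicting transmitters share a frequency.

3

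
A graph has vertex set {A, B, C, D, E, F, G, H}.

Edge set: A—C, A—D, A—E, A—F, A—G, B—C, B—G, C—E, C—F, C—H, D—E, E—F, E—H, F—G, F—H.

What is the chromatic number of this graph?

4

A, C, E, F form a clique, so at least 4 colors are needed.
One proper 4-coloring: A=3, B=3, C=2, D=2, E=1, F=4, G=1, H=3. Each edge has distinct colors on its endpoints.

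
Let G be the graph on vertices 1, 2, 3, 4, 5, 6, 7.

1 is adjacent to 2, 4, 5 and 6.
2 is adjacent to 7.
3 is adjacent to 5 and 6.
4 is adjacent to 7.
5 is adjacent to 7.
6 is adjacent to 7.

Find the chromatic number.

2

1 and 6 are adjacent, so at least 2 colors are needed.
2 colors suffice: 1=red, 2=blue, 3=red, 4=blue, 5=blue, 6=blue, 7=red. Every edge joins two different colors.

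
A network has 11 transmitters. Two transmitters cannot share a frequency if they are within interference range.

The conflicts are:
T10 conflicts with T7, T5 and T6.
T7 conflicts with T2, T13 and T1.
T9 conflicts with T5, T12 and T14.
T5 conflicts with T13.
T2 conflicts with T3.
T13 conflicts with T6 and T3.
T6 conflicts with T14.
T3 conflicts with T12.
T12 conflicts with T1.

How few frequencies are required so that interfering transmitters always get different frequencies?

3

The cycle T9-T5-T10-T6-T14-T9 has odd length 5, so it cannot be 2-colored; at least 3 frequencies are needed.
A valid assignment using 3 frequencies: T10=2, T7=1, T9=3, T5=1, T2=2, T13=2, T6=1, T3=1, T12=2, T1=3, T14=2. No two conflicting transmitters share a frequency.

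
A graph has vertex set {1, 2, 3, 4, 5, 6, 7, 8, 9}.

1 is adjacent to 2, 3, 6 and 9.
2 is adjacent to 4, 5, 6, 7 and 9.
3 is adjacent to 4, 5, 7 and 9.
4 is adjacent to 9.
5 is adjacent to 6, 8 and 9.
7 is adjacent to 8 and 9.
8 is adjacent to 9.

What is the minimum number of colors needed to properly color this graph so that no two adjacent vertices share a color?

3, 5, 9 are mutually adjacent, so at least 3 colors are needed.
3 colors suffice: color red → {6, 9}; color blue → {2, 3, 8}; color green → {1, 4, 5, 7}. No two adjacent vertices share a color.

3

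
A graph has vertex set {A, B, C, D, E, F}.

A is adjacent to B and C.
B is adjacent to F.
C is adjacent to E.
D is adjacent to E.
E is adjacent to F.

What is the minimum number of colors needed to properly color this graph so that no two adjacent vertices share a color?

3

The cycle E-C-A-B-F-E has odd length 5, so it cannot be 2-colored; at least 3 colors are needed.
3 colors suffice: color 1 → {A, E}; color 2 → {C, D, F}; color 3 → {B}. Each edge has distinct colors on its endpoints.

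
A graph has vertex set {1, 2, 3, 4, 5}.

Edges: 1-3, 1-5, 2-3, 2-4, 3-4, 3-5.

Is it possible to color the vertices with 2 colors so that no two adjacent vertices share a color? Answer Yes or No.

No

2, 3, 4 are mutually adjacent, so at least 3 colors are needed.
So 2 colors are not enough.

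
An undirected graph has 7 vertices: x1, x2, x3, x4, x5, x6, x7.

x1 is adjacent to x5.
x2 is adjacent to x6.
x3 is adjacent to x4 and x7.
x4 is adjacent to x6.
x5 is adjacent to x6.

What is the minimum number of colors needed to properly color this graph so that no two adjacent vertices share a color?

x5 and x6 are adjacent, so at least 2 colors are needed.
2 colors suffice: color R → {x1, x3, x6}; color B → {x2, x4, x5, x7}. Every edge joins two different colors.

2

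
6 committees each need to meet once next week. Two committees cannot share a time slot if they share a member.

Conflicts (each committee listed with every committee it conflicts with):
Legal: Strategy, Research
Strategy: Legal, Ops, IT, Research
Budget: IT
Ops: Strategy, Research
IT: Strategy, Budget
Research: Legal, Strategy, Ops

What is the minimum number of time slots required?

Legal, Strategy, Research pairwise conflict, so at least 3 time slots are needed.
3 time slots suffice: time slot 1 → {Strategy, Budget}; time slot 2 → {IT, Research}; time slot 3 → {Legal, Ops}. No two conflicting committees share a time slot.

3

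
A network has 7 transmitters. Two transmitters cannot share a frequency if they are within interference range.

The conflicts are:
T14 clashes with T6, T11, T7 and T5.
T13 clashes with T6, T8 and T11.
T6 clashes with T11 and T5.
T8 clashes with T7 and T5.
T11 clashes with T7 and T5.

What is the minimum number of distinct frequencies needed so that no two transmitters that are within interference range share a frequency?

T14, T6, T11, T5 pairwise conflict, so at least 4 frequencies are needed.
Using 4 frequencies: T14=3, T13=3, T6=2, T8=1, T11=1, T7=2, T5=4. Every pair that conflicts lands in different frequencies.

4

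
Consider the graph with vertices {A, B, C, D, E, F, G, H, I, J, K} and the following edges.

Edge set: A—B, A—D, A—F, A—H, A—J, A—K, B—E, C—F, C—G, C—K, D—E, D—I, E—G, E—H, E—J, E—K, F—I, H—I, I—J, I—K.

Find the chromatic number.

C and G are adjacent, so at least 2 colors are needed.
2 colors suffice: color 1 → {A, C, E, I}; color 2 → {B, D, F, G, H, J, K}. Each edge has distinct colors on its endpoints.

2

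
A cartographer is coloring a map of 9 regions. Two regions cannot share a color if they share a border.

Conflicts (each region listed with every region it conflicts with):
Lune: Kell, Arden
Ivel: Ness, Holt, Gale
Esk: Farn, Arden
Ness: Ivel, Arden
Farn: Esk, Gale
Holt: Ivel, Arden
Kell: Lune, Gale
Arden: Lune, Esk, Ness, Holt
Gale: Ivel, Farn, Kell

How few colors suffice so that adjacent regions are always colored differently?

Ivel and Holt conflict, so at least 2 colors are needed.
2 colors suffice: color 1 → {Ivel, Farn, Kell, Arden}; color 2 → {Lune, Esk, Ness, Holt, Gale}. No two conflicting regions share a color.

2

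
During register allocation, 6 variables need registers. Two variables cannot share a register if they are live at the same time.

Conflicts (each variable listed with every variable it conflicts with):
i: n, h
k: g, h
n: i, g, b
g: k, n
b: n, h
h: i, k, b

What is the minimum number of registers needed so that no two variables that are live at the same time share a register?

The cycle b-h-k-g-n-b has odd length 5, so it cannot be 2-colored; at least 3 registers are needed.
3 registers suffice: register 1 → {n, h}; register 2 → {i, k, b}; register 3 → {g}. No two conflicting variables share a register.

3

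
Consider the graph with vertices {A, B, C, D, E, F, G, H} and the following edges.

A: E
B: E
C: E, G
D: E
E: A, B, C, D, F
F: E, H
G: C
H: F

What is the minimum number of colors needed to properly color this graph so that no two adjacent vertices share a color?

B and E are adjacent, so at least 2 colors are needed.
A valid assignment using 2 colors: A=blue, B=blue, C=blue, D=blue, E=red, F=blue, G=red, H=red. Every edge joins two different colors.

2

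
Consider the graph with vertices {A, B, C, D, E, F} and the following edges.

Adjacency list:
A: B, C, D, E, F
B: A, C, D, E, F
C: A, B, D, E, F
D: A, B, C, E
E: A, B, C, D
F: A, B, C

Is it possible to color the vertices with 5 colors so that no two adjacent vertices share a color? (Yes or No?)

Yes

The chromatic number is 5. A, B, C, D, E are pairwise adjacent (a clique of size 5), so at least 5 colors are needed.
5 colors suffice: A=green, B=red, C=blue, D=yellow, E=purple, F=yellow.
That is already a proper 5-coloring.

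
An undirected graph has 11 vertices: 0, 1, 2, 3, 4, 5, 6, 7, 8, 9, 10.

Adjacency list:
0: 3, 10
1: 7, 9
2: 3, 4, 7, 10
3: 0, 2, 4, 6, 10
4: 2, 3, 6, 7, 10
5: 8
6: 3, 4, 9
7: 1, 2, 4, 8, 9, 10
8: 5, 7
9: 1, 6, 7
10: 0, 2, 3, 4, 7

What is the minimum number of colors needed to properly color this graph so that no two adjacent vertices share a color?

2, 3, 4, 10 are mutually adjacent (a clique of size 4), so at least 4 colors are needed.
4 colors suffice: color a → {3, 5, 7}; color b → {8, 9, 10}; color c → {0, 1, 4}; color d → {2, 6}. Every edge joins two different colors.

4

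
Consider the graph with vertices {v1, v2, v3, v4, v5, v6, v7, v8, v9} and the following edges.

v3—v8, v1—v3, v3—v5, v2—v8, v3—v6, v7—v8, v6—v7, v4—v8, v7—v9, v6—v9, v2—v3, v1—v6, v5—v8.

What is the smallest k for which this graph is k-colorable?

v6, v7, v9 are pairwise adjacent, so at least 3 colors are needed.
One proper 3-coloring: v1=G, v2=G, v3=R, v4=R, v5=G, v6=B, v7=R, v8=B, v9=G. Every edge joins two different colors.

3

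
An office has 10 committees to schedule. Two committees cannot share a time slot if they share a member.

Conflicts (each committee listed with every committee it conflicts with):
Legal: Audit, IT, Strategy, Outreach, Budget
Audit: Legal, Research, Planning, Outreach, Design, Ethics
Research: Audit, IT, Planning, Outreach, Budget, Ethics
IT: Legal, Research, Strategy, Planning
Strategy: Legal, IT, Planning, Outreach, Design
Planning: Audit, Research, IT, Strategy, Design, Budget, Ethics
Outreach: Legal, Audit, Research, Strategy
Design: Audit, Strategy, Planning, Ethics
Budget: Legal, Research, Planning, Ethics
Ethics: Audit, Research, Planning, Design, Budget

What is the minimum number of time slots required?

4

Audit, Research, Planning, Ethics pairwise conflict, so at least 4 time slots are needed.
Using 4 time slots: Legal=1, Audit=2, Research=3, IT=4, Strategy=2, Planning=1, Outreach=4, Design=3, Budget=2, Ethics=4. Each listed conflict is separated.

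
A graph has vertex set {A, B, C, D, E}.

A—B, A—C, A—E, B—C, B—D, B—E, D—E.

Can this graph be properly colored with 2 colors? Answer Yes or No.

A, B, C are mutually adjacent, so at least 3 colors are needed.
So 2 colors are not enough.

No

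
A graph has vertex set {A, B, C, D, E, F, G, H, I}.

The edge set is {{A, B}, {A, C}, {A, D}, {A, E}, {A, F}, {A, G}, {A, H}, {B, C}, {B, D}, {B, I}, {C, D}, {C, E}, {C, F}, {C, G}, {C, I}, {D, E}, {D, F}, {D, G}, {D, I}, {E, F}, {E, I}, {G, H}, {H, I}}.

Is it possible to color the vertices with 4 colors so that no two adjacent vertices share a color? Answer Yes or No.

A, C, D, E, F form a clique, so at least 5 colors are needed.
So 4 colors are not enough.

No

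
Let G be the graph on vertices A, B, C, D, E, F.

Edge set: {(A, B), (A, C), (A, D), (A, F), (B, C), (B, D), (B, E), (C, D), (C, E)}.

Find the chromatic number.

A, B, C, D are pairwise adjacent (a clique of size 4), so at least 4 colors are needed.
4 colors suffice: color red → {B, F}; color blue → {A, E}; color green → {C}; color yellow → {D}. No two adjacent vertices share a color.

4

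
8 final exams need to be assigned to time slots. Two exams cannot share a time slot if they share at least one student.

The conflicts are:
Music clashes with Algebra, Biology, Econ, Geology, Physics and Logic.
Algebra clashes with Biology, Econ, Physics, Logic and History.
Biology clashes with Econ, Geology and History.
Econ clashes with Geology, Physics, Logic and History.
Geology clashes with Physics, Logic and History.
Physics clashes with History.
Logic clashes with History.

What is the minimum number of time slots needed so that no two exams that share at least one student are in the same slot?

Algebra, Econ, Logic, History are mutually in conflict, so at least 4 time slots are needed.
4 time slots suffice: time slot 1 → {Econ}; time slot 2 → {Music, History}; time slot 3 → {Algebra, Geology}; time slot 4 → {Biology, Physics, Logic}. Every pair that conflicts lands in different time slots.

4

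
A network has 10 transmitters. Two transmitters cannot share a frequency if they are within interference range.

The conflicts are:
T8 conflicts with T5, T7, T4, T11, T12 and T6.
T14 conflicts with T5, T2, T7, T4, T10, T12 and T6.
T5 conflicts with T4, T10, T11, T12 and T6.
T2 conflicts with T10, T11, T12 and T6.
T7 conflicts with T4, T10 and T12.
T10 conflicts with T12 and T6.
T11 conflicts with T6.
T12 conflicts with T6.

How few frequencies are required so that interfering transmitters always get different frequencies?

5

T14, T5, T10, T12, T6 pairwise conflict, so at least 5 frequencies are needed.
5 frequencies suffice: frequency 1 → {T5, T2, T7}; frequency 2 → {T8, T14}; frequency 3 → {T4, T11, T12}; frequency 4 → {T6}; frequency 5 → {T10}. Each listed conflict is separated.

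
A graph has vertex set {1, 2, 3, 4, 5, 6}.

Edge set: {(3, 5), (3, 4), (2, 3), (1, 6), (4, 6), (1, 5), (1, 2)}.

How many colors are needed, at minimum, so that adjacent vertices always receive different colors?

The cycle 2-3-4-6-1-2 has odd length 5, so it cannot be 2-colored; at least 3 colors are needed.
3 colors suffice: color a → {1, 3}; color b → {2, 4, 5}; color c → {6}. Each edge has distinct colors on its endpoints.

3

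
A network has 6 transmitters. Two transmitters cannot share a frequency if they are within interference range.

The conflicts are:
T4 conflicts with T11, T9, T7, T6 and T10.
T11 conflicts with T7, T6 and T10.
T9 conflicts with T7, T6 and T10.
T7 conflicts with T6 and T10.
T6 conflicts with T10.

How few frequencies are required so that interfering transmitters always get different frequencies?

5

T4, T11, T7, T6, T10 all conflict with each other, so at least 5 frequencies are needed.
5 frequencies suffice: T4=3, T11=5, T9=5, T7=1, T6=4, T10=2. No two conflicting transmitters share a frequency.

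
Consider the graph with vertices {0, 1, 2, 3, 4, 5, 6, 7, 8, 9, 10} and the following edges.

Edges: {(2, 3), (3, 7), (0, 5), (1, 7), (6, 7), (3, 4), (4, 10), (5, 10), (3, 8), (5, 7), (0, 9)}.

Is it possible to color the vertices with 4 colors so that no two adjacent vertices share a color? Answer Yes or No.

Yes

The chromatic number is 3. The cycle 4-10-5-7-3-4 has odd length 5, so it cannot be 2-colored; at least 3 colors are needed.
One proper 3-coloring: 0=b, 1=a, 2=b, 3=a, 4=c, 5=a, 6=a, 7=b, 8=b, 9=a, 10=b.
Since 4 ≥ 3, a proper 4-coloring certainly exists.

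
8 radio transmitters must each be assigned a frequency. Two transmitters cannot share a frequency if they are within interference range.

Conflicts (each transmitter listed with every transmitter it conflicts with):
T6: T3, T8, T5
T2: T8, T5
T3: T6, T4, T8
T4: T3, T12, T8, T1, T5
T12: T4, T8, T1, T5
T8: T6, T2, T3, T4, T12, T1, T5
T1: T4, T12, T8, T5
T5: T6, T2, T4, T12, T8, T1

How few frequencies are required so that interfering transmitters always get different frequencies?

T4, T12, T8, T1, T5 all conflict with each other, so at least 5 frequencies are needed.
A valid assignment using 5 frequencies: T6=3, T2=3, T3=2, T4=3, T12=4, T8=1, T1=5, T5=2. Every pair that conflicts lands in different frequencies.

5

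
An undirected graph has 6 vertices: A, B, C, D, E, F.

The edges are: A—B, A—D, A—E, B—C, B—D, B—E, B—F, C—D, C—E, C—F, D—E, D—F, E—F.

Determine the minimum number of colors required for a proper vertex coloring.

B, C, D, E, F form a clique, so at least 5 colors are needed.
5 colors suffice: color 1 → {D}; color 2 → {E}; color 3 → {B}; color 4 → {A, F}; color 5 → {C}. Each edge has distinct colors on its endpoints.

5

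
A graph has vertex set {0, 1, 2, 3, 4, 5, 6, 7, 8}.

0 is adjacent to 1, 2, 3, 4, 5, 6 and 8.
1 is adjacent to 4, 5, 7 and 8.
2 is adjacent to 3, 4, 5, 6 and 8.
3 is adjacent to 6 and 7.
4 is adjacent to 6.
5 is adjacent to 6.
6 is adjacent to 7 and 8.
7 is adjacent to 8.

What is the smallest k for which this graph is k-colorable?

4

0, 2, 3, 6 are pairwise adjacent (a clique of size 4), so at least 4 colors are needed.
4 colors suffice: color a → {1, 6}; color b → {0, 7}; color c → {2}; color d → {3, 4, 5, 8}. Every edge joins two different colors.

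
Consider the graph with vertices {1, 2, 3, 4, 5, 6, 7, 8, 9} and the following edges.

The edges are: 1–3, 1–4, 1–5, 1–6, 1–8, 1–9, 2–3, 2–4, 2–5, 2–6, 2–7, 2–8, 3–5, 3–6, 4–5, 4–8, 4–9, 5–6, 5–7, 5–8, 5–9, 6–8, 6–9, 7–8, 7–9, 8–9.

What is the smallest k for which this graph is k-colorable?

1, 4, 5, 8, 9 are pairwise adjacent (a clique of size 5), so at least 5 colors are needed.
5 colors suffice: 1=yellow, 2=green, 3=blue, 4=purple, 5=red, 6=purple, 7=yellow, 8=blue, 9=green. No two adjacent vertices share a color.

5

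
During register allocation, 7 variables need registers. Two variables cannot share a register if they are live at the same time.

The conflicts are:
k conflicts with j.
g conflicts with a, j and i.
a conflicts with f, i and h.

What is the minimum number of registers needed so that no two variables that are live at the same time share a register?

3

g, a, i pairwise conflict, so at least 3 registers are needed.
3 registers suffice: k=2, g=2, a=1, f=2, j=1, i=3, h=2. No two conflicting variables share a register.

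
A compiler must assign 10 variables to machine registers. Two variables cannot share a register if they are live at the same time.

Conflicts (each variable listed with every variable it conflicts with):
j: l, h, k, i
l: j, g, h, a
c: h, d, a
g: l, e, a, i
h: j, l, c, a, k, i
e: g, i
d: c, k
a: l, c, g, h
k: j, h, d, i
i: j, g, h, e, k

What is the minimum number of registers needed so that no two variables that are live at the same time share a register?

j, h, k, i are mutually in conflict, so at least 4 registers are needed.
4 registers suffice: register 1 → {g, h, d}; register 2 → {l, c, i}; register 3 → {e, a, k}; register 4 → {j}. Every pair that conflicts lands in different registers.

4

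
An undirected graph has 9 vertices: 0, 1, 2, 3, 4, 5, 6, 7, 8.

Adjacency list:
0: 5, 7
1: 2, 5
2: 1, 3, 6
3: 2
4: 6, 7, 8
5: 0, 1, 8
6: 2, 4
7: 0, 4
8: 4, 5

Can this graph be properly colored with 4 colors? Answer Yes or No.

Yes

The chromatic number is 3. The cycle 8-4-7-0-5-8 has odd length 5, so it cannot be 2-colored; at least 3 colors are needed.
One proper 3-coloring: 0=green, 1=blue, 2=red, 3=blue, 4=red, 5=red, 6=blue, 7=blue, 8=blue.
Since 4 ≥ 3, a proper 4-coloring certainly exists.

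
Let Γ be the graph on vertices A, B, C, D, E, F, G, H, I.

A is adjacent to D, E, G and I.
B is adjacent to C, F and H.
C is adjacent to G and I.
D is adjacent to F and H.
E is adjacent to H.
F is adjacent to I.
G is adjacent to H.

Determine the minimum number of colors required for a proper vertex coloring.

2

B and F are adjacent, so at least 2 colors are needed.
One proper 2-coloring: A=1, B=2, C=1, D=2, E=2, F=1, G=2, H=1, I=2. Every edge joins two different colors.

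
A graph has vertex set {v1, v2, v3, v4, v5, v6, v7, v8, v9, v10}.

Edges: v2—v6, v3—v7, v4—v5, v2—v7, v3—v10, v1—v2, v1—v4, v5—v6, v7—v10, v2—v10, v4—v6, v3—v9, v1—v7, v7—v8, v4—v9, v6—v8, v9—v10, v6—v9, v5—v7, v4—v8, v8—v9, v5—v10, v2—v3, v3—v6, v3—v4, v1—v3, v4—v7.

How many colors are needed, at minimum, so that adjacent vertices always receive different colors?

4

v4, v6, v8, v9 form a clique, so at least 4 colors are needed.
4 colors suffice: v1=4, v2=1, v3=3, v4=1, v5=3, v6=4, v7=2, v8=3, v9=2, v10=4. Each edge has distinct colors on its endpoints.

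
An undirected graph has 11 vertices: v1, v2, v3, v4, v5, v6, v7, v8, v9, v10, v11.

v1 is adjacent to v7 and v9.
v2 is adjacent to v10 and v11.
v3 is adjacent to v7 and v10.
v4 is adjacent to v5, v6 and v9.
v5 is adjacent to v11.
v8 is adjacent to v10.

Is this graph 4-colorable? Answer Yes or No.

Yes

The chromatic number is 3. The cycle v2-v10-v3-v7-v1-v9-v4-v5-v11-v2 has odd length 9, so it cannot be 2-colored; at least 3 colors are needed.
3 colors suffice: color red → {v1, v4, v10, v11}; color blue → {v2, v5, v6, v7, v8, v9}; color green → {v3}.
Since 4 ≥ 3, a proper 4-coloring certainly exists.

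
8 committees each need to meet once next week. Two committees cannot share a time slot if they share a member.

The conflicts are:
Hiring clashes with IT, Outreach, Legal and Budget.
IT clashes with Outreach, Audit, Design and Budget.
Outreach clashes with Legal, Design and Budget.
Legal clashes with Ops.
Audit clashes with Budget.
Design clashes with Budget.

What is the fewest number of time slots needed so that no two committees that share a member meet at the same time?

IT, Outreach, Design, Budget pairwise conflict, so at least 4 time slots are needed.
4 time slots suffice: time slot 1 → {Legal, Budget}; time slot 2 → {Outreach, Audit, Ops}; time slot 3 → {IT}; time slot 4 → {Hiring, Design}. Each listed conflict is separated.

4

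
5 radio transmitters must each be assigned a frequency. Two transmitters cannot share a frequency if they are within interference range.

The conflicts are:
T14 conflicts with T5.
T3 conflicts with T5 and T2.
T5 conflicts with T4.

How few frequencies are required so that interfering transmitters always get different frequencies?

T3 and T5 conflict, so at least 2 frequencies are needed.
2 frequencies suffice: frequency 1 → {T5, T2}; frequency 2 → {T14, T3, T4}. Every pair that conflicts lands in different frequencies.

2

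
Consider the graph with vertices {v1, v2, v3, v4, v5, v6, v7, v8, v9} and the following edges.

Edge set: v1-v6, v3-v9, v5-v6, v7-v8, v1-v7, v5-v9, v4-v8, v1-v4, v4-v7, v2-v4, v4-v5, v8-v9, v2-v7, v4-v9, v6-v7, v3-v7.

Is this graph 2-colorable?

v4, v8, v9 form a triangle, so at least 3 colors are needed.
So 2 colors are not enough.

No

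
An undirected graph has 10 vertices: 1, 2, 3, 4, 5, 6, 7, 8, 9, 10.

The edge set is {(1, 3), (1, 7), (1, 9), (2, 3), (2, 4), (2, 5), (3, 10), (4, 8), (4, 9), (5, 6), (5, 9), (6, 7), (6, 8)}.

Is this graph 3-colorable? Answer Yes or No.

The chromatic number is 3. The cycle 9-1-3-2-5-9 has odd length 5, so it cannot be 2-colored; at least 3 colors are needed.
3 colors suffice: color red → {3, 6, 9}; color blue → {1, 2, 8, 10}; color green → {4, 5, 7}.
That is already a proper 3-coloring.

Yes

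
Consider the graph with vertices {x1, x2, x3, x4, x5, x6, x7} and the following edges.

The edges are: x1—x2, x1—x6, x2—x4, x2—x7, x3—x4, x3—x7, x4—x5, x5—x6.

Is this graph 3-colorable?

The chromatic number is 3. The cycle x6-x1-x2-x4-x5-x6 has odd length 5, so it cannot be 2-colored; at least 3 colors are needed.
3 colors suffice: x1=2, x2=1, x3=1, x4=2, x5=1, x6=3, x7=2.
That is already a proper 3-coloring.

Yes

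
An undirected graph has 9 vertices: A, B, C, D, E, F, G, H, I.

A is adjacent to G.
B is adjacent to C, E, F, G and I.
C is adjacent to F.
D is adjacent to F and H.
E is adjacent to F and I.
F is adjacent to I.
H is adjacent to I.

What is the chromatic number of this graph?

4

B, E, F, I form a clique, so at least 4 colors are needed.
4 colors suffice: color red → {A, B, H}; color blue → {F, G}; color green → {C, D, I}; color yellow → {E}. Each edge has distinct colors on its endpoints.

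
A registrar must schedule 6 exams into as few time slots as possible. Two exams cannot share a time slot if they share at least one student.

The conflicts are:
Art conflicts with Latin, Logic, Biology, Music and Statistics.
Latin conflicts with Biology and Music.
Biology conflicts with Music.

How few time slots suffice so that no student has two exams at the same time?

Art, Latin, Biology, Music are mutually in conflict, so at least 4 time slots are needed.
Using 4 time slots: Art=1, Latin=4, Logic=2, Biology=2, Music=3, Statistics=2. Every pair that conflicts lands in different time slots.

4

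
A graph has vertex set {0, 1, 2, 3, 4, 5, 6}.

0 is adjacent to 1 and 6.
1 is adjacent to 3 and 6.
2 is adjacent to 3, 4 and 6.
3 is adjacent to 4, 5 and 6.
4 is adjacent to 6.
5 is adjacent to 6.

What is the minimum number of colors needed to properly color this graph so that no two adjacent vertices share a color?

4

2, 3, 4, 6 are mutually adjacent (a clique of size 4), so at least 4 colors are needed.
4 colors suffice: color a → {6}; color b → {0, 3}; color c → {1, 4, 5}; color d → {2}. Every edge joins two different colors.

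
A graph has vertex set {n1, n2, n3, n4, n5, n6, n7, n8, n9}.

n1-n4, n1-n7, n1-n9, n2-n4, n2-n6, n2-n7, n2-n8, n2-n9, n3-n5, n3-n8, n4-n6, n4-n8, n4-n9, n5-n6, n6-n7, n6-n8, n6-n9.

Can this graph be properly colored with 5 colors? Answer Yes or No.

Yes

The chromatic number is 4. n2, n4, n6, n9 are mutually adjacent (a clique of size 4), so at least 4 colors are needed.
4 colors suffice: color red → {n1, n3, n6}; color blue → {n4, n5, n7}; color green → {n2}; color yellow → {n8, n9}.
Since 5 ≥ 4, a proper 5-coloring certainly exists.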